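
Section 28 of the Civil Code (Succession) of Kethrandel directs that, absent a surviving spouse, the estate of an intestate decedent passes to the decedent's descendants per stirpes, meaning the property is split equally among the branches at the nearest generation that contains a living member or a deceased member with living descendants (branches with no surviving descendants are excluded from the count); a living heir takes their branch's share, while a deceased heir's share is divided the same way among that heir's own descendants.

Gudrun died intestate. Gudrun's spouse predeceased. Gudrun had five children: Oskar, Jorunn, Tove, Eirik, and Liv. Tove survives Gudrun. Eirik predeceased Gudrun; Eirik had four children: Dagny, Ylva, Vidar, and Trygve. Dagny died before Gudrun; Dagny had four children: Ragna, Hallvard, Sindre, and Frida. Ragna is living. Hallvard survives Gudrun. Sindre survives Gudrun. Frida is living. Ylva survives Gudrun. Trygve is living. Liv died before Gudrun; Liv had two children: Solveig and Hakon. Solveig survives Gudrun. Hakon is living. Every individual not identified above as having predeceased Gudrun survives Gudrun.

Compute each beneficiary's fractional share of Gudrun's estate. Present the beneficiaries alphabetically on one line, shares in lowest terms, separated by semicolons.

There is no surviving spouse, so the entire estate passes to Gudrun's descendants per stirpes.
The estate is divided into 5 equal shares of 1/5 among Oskar, Jorunn, Tove, Eirik, Liv.
Oskar is living and takes 1/5.
Jorunn is living and takes 1/5.
Tove is living and takes 1/5.
Eirik predeceased; the 1/5 allotted to Eirik's branch passes to Eirik's issue by representation.
The 1/5 is divided into 4 equal shares of 1/20 among Dagny, Ylva, Vidar, Trygve.
Dagny predeceased; the 1/20 allotted to Dagny's branch passes to Dagny's issue by representation.
The 1/20 is divided into 4 equal shares of 1/80 among Ragna, Hallvard, Sindre, Frida.
Ragna is living and takes 1/80.
Hallvard is living and takes 1/80.
Sindre is living and takes 1/80.
Frida is living and takes 1/80.
Ylva is living and takes 1/20.
Vidar is living and takes 1/20.
Trygve is living and takes 1/20.
Liv predeceased; the 1/5 allotted to Liv's branch passes to Liv's issue by representation.
The 1/5 is divided into 2 equal shares of 1/10 among Solveig, Hakon.
Solveig is living and takes 1/10.
Hakon is living and takes 1/10.

Frida 1/80; Hakon 1/10; Hallvard 1/80; Jorunn 1/5; Oskar 1/5; Ragna 1/80; Sindre 1/80; Solveig 1/10; Tove 1/5; Trygve 1/20; Vidar 1/20; Ylva 1/20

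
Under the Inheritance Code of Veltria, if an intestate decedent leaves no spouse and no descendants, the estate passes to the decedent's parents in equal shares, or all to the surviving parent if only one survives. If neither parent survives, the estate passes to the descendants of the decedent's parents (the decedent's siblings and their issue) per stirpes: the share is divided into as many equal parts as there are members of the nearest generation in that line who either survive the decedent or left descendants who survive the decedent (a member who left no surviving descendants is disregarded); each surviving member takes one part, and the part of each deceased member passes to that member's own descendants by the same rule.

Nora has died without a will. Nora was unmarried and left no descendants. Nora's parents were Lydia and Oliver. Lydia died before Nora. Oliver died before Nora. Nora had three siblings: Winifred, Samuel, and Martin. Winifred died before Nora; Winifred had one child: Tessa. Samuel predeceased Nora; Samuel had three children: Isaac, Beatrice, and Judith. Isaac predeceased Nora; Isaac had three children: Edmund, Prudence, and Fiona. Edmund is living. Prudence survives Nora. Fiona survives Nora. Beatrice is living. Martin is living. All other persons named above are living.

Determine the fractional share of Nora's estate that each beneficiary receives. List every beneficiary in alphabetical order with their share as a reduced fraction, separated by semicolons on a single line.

Beatrice 1/9; Edmund 1/27; Fiona 1/27; Judith 1/9; Martin 1/3; Prudence 1/27; Tessa 1/3

Neither parent survives and there are no descendants, so the estate passes to Nora's siblings and their issue per stirpes.
The estate is divided into 3 equal shares of 1/3 among Winifred, Samuel, Martin.
Winifred predeceased; the 1/3 allotted to Winifred's branch passes to Winifred's issue by representation.
Tessa is the sole taker at this level and receives the full 1/3.
Samuel predeceased; the 1/3 allotted to Samuel's branch passes to Samuel's issue by representation.
The 1/3 is divided into 3 equal shares of 1/9 among Isaac, Beatrice, Judith.
Isaac predeceased; the 1/9 allotted to Isaac's branch passes to Isaac's issue by representation.
The 1/9 is divided into 3 equal shares of 1/27 among Edmund, Prudence, Fiona.
Edmund is living and takes 1/27.
Prudence is living and takes 1/27.
Fiona is living and takes 1/27.
Beatrice is living and takes 1/9.
Judith is living and takes 1/9.
Martin is living and takes 1/3.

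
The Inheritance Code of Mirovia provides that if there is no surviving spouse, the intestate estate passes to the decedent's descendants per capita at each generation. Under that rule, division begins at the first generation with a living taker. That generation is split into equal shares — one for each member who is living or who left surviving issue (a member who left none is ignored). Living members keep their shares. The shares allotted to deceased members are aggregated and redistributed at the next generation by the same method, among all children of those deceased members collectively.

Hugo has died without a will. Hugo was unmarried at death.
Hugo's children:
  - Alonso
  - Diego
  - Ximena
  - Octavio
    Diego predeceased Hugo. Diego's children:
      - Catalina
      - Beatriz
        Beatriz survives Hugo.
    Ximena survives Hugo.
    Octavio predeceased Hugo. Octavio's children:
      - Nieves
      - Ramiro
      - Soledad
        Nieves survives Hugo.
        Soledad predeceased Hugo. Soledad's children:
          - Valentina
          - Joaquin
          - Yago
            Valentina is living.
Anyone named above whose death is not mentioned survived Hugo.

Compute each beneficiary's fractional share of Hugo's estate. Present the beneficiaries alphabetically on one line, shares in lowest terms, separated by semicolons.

Alonso 1/4; Beatriz 1/10; Catalina 1/10; Joaquin 1/30; Nieves 1/10; Ramiro 1/10; Valentina 1/30; Ximena 1/4; Yago 1/30

There is no surviving spouse, so the entire estate passes to Hugo's descendants per capita at each generation.
At generation 1 (Alonso, Diego, Ximena, Octavio) there are 4 shares of (1)/4 = 1/4 each.
Living: Alonso and Ximena — each takes 1/4.
Deceased: Diego and Octavio. Their combined 1/2 is pooled and carried to generation 2.
At generation 2 (Catalina, Beatriz, Nieves, Ramiro, Soledad) there are 5 shares of (1/2)/5 = 1/10 each.
Living: Catalina, Beatriz, Nieves, and Ramiro — each takes 1/10.
Deceased: Soledad. That 1/10 share is carried to generation 3.
At generation 3 (Valentina, Joaquin, Yago) there are 3 shares of (1/10)/3 = 1/30 each.
Living: Valentina, Joaquin, and Yago — each takes 1/30.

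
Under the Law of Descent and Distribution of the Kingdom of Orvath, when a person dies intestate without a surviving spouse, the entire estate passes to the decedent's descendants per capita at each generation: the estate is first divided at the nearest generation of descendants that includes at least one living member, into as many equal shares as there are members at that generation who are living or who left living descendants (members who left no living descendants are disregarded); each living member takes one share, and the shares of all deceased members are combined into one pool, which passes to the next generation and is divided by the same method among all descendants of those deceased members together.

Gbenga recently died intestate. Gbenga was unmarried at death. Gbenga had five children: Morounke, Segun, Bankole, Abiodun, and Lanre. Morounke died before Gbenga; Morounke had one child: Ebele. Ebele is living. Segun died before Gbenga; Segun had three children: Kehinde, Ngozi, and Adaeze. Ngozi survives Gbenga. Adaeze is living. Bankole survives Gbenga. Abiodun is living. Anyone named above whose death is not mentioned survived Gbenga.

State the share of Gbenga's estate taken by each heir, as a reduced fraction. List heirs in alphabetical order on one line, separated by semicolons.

Abiodun 1/5; Adaeze 1/10; Bankole 1/5; Ebele 1/10; Kehinde 1/10; Lanre 1/5; Ngozi 1/10

There is no surviving spouse, so the entire estate passes to Gbenga's descendants per capita at each generation.
At generation 1 (Morounke, Segun, Bankole, Abiodun, Lanre) there are 5 shares of (1)/5 = 1/5 each.
Living: Bankole, Abiodun, and Lanre — each takes 1/5.
Deceased: Morounke and Segun. Their combined 2/5 is pooled and carried to generation 2.
At generation 2 (Ebele, Kehinde, Ngozi, Adaeze) there are 4 shares of (2/5)/4 = 1/10 each.
Living: Ebele, Kehinde, Ngozi, and Adaeze — each takes 1/10.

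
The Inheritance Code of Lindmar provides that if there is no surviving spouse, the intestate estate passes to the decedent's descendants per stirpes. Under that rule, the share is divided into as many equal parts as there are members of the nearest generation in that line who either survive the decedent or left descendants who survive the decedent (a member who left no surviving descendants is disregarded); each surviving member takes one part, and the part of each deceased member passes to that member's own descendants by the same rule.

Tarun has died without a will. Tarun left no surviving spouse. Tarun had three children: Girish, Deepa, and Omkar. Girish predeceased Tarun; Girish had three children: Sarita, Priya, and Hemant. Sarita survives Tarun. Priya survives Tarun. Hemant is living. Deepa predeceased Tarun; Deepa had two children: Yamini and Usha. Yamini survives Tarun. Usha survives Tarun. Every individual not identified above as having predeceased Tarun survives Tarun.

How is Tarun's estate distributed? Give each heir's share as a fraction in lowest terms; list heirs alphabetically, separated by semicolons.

Hemant 1/9; Omkar 1/3; Priya 1/9; Sarita 1/9; Usha 1/6; Yamini 1/6

There is no surviving spouse, so the entire estate passes to Tarun's descendants per stirpes.
The estate is divided into 3 equal shares of 1/3 among Girish, Deepa, Omkar.
Girish predeceased; the 1/3 allotted to Girish's branch passes to Girish's issue by representation.
The 1/3 is divided into 3 equal shares of 1/9 among Sarita, Priya, Hemant.
Sarita is living and takes 1/9.
Priya is living and takes 1/9.
Hemant is living and takes 1/9.
Deepa predeceased; the 1/3 allotted to Deepa's branch passes to Deepa's issue by representation.
The 1/3 is divided into 2 equal shares of 1/6 among Yamini, Usha.
Yamini is living and takes 1/6.
Usha is living and takes 1/6.
Omkar is living and takes 1/3.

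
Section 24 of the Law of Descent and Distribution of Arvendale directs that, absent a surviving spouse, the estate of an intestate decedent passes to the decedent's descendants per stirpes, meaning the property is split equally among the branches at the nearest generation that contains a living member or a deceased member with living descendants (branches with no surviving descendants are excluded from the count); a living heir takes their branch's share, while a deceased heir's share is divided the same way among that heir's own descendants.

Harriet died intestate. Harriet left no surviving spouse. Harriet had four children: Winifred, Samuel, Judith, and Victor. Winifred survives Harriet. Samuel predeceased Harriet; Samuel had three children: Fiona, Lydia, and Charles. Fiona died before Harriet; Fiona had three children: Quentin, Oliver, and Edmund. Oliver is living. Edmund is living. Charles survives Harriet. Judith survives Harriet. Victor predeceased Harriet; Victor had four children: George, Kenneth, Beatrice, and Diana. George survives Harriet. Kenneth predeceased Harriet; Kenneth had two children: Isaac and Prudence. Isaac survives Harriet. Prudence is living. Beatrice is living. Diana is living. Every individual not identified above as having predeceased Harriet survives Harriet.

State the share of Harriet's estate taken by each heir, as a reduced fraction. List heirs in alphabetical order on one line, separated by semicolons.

There is no surviving spouse, so the entire estate passes to Harriet's descendants per stirpes.
The estate is divided into 4 equal shares of 1/4 among Winifred, Samuel, Judith, Victor.
Winifred is living and takes 1/4.
Samuel predeceased; the 1/4 allotted to Samuel's branch passes to Samuel's issue by representation.
The 1/4 is divided into 3 equal shares of 1/12 among Fiona, Lydia, Charles.
Fiona predeceased; the 1/12 allotted to Fiona's branch passes to Fiona's issue by representation.
The 1/12 is divided into 3 equal shares of 1/36 among Quentin, Oliver, Edmund.
Quentin is living and takes 1/36.
Oliver is living and takes 1/36.
Edmund is living and takes 1/36.
Lydia is living and takes 1/12.
Charles is living and takes 1/12.
Judith is living and takes 1/4.
Victor predeceased; the 1/4 allotted to Victor's branch passes to Victor's issue by representation.
The 1/4 is divided into 4 equal shares of 1/16 among George, Kenneth, Beatrice, Diana.
George is living and takes 1/16.
Kenneth predeceased; the 1/16 allotted to Kenneth's branch passes to Kenneth's issue by representation.
The 1/16 is divided into 2 equal shares of 1/32 among Isaac, Prudence.
Isaac is living and takes 1/32.
Prudence is living and takes 1/32.
Beatrice is living and takes 1/16.
Diana is living and takes 1/16.

Beatrice 1/16; Charles 1/12; Diana 1/16; Edmund 1/36; George 1/16; Isaac 1/32; Judith 1/4; Lydia 1/12; Oliver 1/36; Prudence 1/32; Quentin 1/36; Winifred 1/4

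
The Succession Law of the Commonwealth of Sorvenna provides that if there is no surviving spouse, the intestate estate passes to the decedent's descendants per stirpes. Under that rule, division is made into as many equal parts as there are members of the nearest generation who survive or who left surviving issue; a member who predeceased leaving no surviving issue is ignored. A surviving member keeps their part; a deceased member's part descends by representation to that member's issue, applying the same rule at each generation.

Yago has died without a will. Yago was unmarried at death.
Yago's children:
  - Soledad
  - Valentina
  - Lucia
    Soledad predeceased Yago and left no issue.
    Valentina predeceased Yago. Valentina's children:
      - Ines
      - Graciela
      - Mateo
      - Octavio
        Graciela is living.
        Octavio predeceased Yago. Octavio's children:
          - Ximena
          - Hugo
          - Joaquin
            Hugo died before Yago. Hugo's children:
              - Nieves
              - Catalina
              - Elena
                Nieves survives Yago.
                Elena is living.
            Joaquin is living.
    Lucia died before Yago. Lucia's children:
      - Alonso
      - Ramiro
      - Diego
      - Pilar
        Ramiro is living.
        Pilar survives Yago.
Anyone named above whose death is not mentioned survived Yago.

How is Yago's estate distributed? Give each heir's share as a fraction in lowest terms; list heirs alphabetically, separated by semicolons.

There is no surviving spouse, so the entire estate passes to Yago's descendants per stirpes.
Soledad left no surviving issue, so that branch lapses and is disregarded.
The estate is divided into 2 equal shares of 1/2 among Valentina, Lucia.
Valentina predeceased; the 1/2 allotted to Valentina's branch passes to Valentina's issue by representation.
The 1/2 is divided into 4 equal shares of 1/8 among Ines, Graciela, Mateo, Octavio.
Ines is living and takes 1/8.
Graciela is living and takes 1/8.
Mateo is living and takes 1/8.
Octavio predeceased; the 1/8 allotted to Octavio's branch passes to Octavio's issue by representation.
The 1/8 is divided into 3 equal shares of 1/24 among Ximena, Hugo, Joaquin.
Ximena is living and takes 1/24.
Hugo predeceased; the 1/24 allotted to Hugo's branch passes to Hugo's issue by representation.
The 1/24 is divided into 3 equal shares of 1/72 among Nieves, Catalina, Elena.
Nieves is living and takes 1/72.
Catalina is living and takes 1/72.
Elena is living and takes 1/72.
Joaquin is living and takes 1/24.
Lucia predeceased; the 1/2 allotted to Lucia's branch passes to Lucia's issue by representation.
The 1/2 is divided into 4 equal shares of 1/8 among Alonso, Ramiro, Diego, Pilar.
Alonso is living and takes 1/8.
Ramiro is living and takes 1/8.
Diego is living and takes 1/8.
Pilar is living and takes 1/8.

Alonso 1/8; Catalina 1/72; Diego 1/8; Elena 1/72; Graciela 1/8; Ines 1/8; Joaquin 1/24; Mateo 1/8; Nieves 1/72; Pilar 1/8; Ramiro 1/8; Ximena 1/24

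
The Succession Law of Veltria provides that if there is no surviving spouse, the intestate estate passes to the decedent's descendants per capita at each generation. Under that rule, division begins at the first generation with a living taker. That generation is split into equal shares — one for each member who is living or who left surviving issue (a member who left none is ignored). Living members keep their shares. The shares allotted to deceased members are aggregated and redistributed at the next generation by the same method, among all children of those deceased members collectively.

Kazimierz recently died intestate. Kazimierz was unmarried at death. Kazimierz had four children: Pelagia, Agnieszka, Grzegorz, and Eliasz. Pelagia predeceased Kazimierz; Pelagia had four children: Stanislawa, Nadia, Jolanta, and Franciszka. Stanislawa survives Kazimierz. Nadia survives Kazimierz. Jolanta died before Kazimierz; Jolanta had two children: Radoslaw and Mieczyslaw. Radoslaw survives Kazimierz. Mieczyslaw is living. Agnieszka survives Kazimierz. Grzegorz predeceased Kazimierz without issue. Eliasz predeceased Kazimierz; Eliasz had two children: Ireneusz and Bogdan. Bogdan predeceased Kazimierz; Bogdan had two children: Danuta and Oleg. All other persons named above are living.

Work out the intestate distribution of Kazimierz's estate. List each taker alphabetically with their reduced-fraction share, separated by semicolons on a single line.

There is no surviving spouse, so the entire estate passes to Kazimierz's descendants per capita at each generation.
At generation 1 (Pelagia, Agnieszka, Eliasz) there are 3 shares of (1)/3 = 1/3 each.
Living: Agnieszka — each takes 1/3.
Deceased: Pelagia and Eliasz. Their combined 2/3 is pooled and carried to generation 2.
At generation 2 (Stanislawa, Nadia, Jolanta, Franciszka, Ireneusz, Bogdan) there are 6 shares of (2/3)/6 = 1/9 each.
Living: Stanislawa, Nadia, Franciszka, and Ireneusz — each takes 1/9.
Deceased: Jolanta and Bogdan. Their combined 2/9 is pooled and carried to generation 3.
At generation 3 (Radoslaw, Mieczyslaw, Danuta, Oleg) there are 4 shares of (2/9)/4 = 1/18 each.
Living: Radoslaw, Mieczyslaw, Danuta, and Oleg — each takes 1/18.

Agnieszka 1/3; Danuta 1/18; Franciszka 1/9; Ireneusz 1/9; Mieczyslaw 1/18; Nadia 1/9; Oleg 1/18; Radoslaw 1/18; Stanislawa 1/9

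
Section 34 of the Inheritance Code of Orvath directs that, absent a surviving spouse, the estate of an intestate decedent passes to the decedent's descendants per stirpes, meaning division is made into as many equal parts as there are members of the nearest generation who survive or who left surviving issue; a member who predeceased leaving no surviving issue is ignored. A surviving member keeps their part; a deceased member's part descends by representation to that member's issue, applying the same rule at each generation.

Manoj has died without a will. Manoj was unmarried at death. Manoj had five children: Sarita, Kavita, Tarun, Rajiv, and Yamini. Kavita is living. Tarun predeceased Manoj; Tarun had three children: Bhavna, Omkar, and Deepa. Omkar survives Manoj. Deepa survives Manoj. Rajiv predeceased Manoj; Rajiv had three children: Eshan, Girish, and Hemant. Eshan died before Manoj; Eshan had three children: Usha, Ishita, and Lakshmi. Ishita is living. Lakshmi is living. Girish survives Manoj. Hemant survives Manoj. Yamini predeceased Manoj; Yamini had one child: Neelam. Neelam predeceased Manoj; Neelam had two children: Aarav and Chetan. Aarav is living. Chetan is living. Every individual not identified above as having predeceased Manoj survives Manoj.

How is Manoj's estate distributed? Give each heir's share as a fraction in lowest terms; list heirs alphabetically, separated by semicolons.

Aarav 1/10; Bhavna 1/15; Chetan 1/10; Deepa 1/15; Girish 1/15; Hemant 1/15; Ishita 1/45; Kavita 1/5; Lakshmi 1/45; Omkar 1/15; Sarita 1/5; Usha 1/45

There is no surviving spouse, so the entire estate passes to Manoj's descendants per stirpes.
The estate is divided into 5 equal shares of 1/5 among Sarita, Kavita, Tarun, Rajiv, Yamini.
Sarita is living and takes 1/5.
Kavita is living and takes 1/5.
Tarun predeceased; the 1/5 allotted to Tarun's branch passes to Tarun's issue by representation.
The 1/5 is divided into 3 equal shares of 1/15 among Bhavna, Omkar, Deepa.
Bhavna is living and takes 1/15.
Omkar is living and takes 1/15.
Deepa is living and takes 1/15.
Rajiv predeceased; the 1/5 allotted to Rajiv's branch passes to Rajiv's issue by representation.
The 1/5 is divided into 3 equal shares of 1/15 among Eshan, Girish, Hemant.
Eshan predeceased; the 1/15 allotted to Eshan's branch passes to Eshan's issue by representation.
The 1/15 is divided into 3 equal shares of 1/45 among Usha, Ishita, Lakshmi.
Usha is living and takes 1/45.
Ishita is living and takes 1/45.
Lakshmi is living and takes 1/45.
Girish is living and takes 1/15.
Hemant is living and takes 1/15.
Yamini predeceased; the 1/5 allotted to Yamini's branch passes to Yamini's issue by representation.
Neelam's line is the sole branch at this level, so the full 1/5 passes to Neelam's issue by representation.
The 1/5 is divided into 2 equal shares of 1/10 among Aarav, Chetan.
Aarav is living and takes 1/10.
Chetan is living and takes 1/10.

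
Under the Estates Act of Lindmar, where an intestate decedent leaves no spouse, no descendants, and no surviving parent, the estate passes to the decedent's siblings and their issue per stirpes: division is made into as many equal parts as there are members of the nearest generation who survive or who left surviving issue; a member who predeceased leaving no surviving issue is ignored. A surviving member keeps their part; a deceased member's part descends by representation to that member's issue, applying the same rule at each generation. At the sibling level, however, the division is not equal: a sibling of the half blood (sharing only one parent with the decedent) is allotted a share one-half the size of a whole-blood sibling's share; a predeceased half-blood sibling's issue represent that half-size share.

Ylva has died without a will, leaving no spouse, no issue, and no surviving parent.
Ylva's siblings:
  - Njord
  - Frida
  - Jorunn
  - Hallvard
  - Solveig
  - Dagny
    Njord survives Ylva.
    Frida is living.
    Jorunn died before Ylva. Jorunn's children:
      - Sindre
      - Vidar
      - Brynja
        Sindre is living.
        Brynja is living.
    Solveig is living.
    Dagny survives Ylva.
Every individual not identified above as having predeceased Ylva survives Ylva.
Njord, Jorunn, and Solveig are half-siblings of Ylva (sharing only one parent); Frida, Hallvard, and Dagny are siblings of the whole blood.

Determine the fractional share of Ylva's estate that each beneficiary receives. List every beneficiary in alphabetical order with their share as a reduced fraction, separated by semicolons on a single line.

Brynja 1/27; Dagny 2/9; Frida 2/9; Hallvard 2/9; Njord 1/9; Sindre 1/27; Solveig 1/9; Vidar 1/27

No spouse, descendants, or parent survives, so the estate passes to Ylva's siblings per stirpes.
Half-blood siblings count for one-half the weight of whole-blood siblings at the initial division.
Dividing 1 in proportion to weights (total weight 9/2): Njord (weight 1/2) → 1/9; Frida (weight 1) → 2/9; Jorunn (weight 1/2) → 1/9; Hallvard (weight 1) → 2/9; Solveig (weight 1/2) → 1/9; Dagny (weight 1) → 2/9.
Njord is living and takes 1/9.
Frida is living and takes 2/9.
Jorunn predeceased; the 1/9 allotted to Jorunn's branch passes to Jorunn's issue by representation.
The 1/9 is divided into 3 equal shares of 1/27 among Sindre, Vidar, Brynja.
Sindre is living and takes 1/27.
Vidar is living and takes 1/27.
Brynja is living and takes 1/27.
Hallvard is living and takes 2/9.
Solveig is living and takes 1/9.
Dagny is living and takes 2/9.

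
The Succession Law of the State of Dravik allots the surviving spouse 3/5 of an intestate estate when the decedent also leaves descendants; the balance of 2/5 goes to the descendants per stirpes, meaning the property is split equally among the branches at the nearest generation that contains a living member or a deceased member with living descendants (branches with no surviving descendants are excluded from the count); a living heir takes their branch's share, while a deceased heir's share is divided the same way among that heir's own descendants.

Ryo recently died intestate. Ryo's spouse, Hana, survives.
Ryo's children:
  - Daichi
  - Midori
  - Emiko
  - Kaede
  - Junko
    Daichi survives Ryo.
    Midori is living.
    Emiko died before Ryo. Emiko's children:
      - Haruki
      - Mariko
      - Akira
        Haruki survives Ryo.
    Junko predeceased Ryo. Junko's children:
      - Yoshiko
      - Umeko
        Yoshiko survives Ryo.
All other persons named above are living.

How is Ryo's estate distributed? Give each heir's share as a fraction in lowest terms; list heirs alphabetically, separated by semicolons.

Akira 2/75; Daichi 2/25; Hana 3/5; Haruki 2/75; Kaede 2/25; Mariko 2/75; Midori 2/25; Umeko 1/25; Yoshiko 1/25

Hana, as surviving spouse, takes 3/5.
The remaining 2/5 passes to Ryo's descendants per stirpes.
The 2/5 is divided into 5 equal shares of 2/25 among Daichi, Midori, Emiko, Kaede, Junko.
Daichi is living and takes 2/25.
Midori is living and takes 2/25.
Emiko predeceased; the 2/25 allotted to Emiko's branch passes to Emiko's issue by representation.
The 2/25 is divided into 3 equal shares of 2/75 among Haruki, Mariko, Akira.
Haruki is living and takes 2/75.
Mariko is living and takes 2/75.
Akira is living and takes 2/75.
Kaede is living and takes 2/25.
Junko predeceased; the 2/25 allotted to Junko's branch passes to Junko's issue by representation.
The 2/25 is divided into 2 equal shares of 1/25 among Yoshiko, Umeko.
Yoshiko is living and takes 1/25.
Umeko is living and takes 1/25.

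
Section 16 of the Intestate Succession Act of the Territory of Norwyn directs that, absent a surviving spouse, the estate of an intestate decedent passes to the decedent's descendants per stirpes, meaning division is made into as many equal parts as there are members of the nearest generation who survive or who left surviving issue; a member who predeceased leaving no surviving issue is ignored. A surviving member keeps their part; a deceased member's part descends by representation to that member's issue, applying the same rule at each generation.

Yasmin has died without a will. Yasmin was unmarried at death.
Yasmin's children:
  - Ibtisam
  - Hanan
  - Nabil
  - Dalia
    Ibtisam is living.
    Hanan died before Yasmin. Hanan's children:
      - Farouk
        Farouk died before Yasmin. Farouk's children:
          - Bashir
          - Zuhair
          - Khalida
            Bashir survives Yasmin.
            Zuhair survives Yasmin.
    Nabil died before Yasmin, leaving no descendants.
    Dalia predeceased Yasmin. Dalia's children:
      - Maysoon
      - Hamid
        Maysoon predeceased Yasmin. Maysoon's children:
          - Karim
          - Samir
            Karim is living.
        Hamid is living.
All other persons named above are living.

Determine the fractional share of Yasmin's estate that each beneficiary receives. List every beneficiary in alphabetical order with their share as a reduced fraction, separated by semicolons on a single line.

Bashir 1/9; Hamid 1/6; Ibtisam 1/3; Karim 1/12; Khalida 1/9; Samir 1/12; Zuhair 1/9

There is no surviving spouse, so the entire estate passes to Yasmin's descendants per stirpes.
Nabil left no surviving issue, so that branch lapses and is disregarded.
The estate is divided into 3 equal shares of 1/3 among Ibtisam, Hanan, Dalia.
Ibtisam is living and takes 1/3.
Hanan predeceased; the 1/3 allotted to Hanan's branch passes to Hanan's issue by representation.
Farouk's line is the sole branch at this level, so the full 1/3 passes to Farouk's issue by representation.
The 1/3 is divided into 3 equal shares of 1/9 among Bashir, Zuhair, Khalida.
Bashir is living and takes 1/9.
Zuhair is living and takes 1/9.
Khalida is living and takes 1/9.
Dalia predeceased; the 1/3 allotted to Dalia's branch passes to Dalia's issue by representation.
The 1/3 is divided into 2 equal shares of 1/6 among Maysoon, Hamid.
Maysoon predeceased; the 1/6 allotted to Maysoon's branch passes to Maysoon's issue by representation.
The 1/6 is divided into 2 equal shares of 1/12 among Karim, Samir.
Karim is living and takes 1/12.
Samir is living and takes 1/12.
Hamid is living and takes 1/6.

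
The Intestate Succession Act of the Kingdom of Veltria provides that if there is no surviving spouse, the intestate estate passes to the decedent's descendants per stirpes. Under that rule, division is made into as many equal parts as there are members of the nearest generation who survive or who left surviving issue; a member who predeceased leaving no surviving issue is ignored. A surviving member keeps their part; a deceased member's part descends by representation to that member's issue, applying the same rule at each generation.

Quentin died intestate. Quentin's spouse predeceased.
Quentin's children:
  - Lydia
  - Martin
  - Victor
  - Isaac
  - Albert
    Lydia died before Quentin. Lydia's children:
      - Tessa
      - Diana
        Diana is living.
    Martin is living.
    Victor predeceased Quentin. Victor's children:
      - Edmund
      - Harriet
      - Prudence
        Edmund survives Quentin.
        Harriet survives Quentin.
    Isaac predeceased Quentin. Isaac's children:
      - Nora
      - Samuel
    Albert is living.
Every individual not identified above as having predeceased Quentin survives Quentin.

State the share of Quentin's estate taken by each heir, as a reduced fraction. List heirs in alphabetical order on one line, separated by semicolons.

There is no surviving spouse, so the entire estate passes to Quentin's descendants per stirpes.
The estate is divided into 5 equal shares of 1/5 among Lydia, Martin, Victor, Isaac, Albert.
Lydia predeceased; the 1/5 allotted to Lydia's branch passes to Lydia's issue by representation.
The 1/5 is divided into 2 equal shares of 1/10 among Tessa, Diana.
Tessa is living and takes 1/10.
Diana is living and takes 1/10.
Martin is living and takes 1/5.
Victor predeceased; the 1/5 allotted to Victor's branch passes to Victor's issue by representation.
The 1/5 is divided into 3 equal shares of 1/15 among Edmund, Harriet, Prudence.
Edmund is living and takes 1/15.
Harriet is living and takes 1/15.
Prudence is living and takes 1/15.
Isaac predeceased; the 1/5 allotted to Isaac's branch passes to Isaac's issue by representation.
The 1/5 is divided into 2 equal shares of 1/10 among Nora, Samuel.
Nora is living and takes 1/10.
Samuel is living and takes 1/10.
Albert is living and takes 1/5.

Albert 1/5; Diana 1/10; Edmund 1/15; Harriet 1/15; Martin 1/5; Nora 1/10; Prudence 1/15; Samuel 1/10; Tessa 1/10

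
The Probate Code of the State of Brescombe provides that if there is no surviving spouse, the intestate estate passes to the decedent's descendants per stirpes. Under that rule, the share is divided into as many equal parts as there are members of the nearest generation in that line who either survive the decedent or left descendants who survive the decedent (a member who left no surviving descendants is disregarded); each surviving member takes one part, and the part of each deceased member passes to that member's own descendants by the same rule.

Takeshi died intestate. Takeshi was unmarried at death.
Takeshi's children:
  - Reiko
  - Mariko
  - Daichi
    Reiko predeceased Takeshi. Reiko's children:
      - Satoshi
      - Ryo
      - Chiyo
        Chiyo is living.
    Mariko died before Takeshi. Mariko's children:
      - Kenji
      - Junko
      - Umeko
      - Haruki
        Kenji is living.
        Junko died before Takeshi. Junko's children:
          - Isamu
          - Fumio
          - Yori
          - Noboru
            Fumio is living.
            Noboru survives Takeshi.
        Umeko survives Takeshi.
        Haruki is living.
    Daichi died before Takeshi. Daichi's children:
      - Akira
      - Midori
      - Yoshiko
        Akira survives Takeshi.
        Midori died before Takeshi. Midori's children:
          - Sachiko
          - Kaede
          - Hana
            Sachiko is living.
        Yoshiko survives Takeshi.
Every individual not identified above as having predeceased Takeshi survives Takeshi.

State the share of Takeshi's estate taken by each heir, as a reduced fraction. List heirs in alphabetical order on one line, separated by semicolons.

Akira 1/9; Chiyo 1/9; Fumio 1/48; Hana 1/27; Haruki 1/12; Isamu 1/48; Kaede 1/27; Kenji 1/12; Noboru 1/48; Ryo 1/9; Sachiko 1/27; Satoshi 1/9; Umeko 1/12; Yori 1/48; Yoshiko 1/9

There is no surviving spouse, so the entire estate passes to Takeshi's descendants per stirpes.
The estate is divided into 3 equal shares of 1/3 among Reiko, Mariko, Daichi.
Reiko predeceased; the 1/3 allotted to Reiko's branch passes to Reiko's issue by representation.
The 1/3 is divided into 3 equal shares of 1/9 among Satoshi, Ryo, Chiyo.
Satoshi is living and takes 1/9.
Ryo is living and takes 1/9.
Chiyo is living and takes 1/9.
Mariko predeceased; the 1/3 allotted to Mariko's branch passes to Mariko's issue by representation.
The 1/3 is divided into 4 equal shares of 1/12 among Kenji, Junko, Umeko, Haruki.
Kenji is living and takes 1/12.
Junko predeceased; the 1/12 allotted to Junko's branch passes to Junko's issue by representation.
The 1/12 is divided into 4 equal shares of 1/48 among Isamu, Fumio, Yori, Noboru.
Isamu is living and takes 1/48.
Fumio is living and takes 1/48.
Yori is living and takes 1/48.
Noboru is living and takes 1/48.
Umeko is living and takes 1/12.
Haruki is living and takes 1/12.
Daichi predeceased; the 1/3 allotted to Daichi's branch passes to Daichi's issue by representation.
The 1/3 is divided into 3 equal shares of 1/9 among Akira, Midori, Yoshiko.
Akira is living and takes 1/9.
Midori predeceased; the 1/9 allotted to Midori's branch passes to Midori's issue by representation.
The 1/9 is divided into 3 equal shares of 1/27 among Sachiko, Kaede, Hana.
Sachiko is living and takes 1/27.
Kaede is living and takes 1/27.
Hana is living and takes 1/27.
Yoshiko is living and takes 1/9.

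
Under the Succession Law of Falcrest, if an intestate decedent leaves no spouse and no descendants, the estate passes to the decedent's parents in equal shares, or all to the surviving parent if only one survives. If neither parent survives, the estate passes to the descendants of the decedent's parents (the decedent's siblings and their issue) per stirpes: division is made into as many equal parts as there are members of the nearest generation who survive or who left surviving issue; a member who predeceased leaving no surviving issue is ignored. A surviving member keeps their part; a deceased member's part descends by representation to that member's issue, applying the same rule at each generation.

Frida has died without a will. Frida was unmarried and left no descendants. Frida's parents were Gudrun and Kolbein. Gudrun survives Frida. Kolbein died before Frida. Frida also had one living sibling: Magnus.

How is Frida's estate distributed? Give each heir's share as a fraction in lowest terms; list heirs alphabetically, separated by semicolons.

Only one parent, Gudrun, survives, so Gudrun takes the entire estate. The siblings take nothing because a surviving parent has priority.

Gudrun 1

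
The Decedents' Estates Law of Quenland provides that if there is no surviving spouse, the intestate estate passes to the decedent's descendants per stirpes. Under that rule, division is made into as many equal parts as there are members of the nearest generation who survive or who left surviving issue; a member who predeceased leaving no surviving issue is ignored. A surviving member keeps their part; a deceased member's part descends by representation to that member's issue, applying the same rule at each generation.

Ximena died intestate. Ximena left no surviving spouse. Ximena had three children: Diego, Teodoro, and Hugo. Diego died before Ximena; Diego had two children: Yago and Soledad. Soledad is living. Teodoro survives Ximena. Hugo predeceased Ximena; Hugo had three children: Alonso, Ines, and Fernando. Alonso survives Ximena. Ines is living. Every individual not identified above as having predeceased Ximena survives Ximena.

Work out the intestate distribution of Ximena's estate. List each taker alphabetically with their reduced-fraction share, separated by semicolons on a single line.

There is no surviving spouse, so the entire estate passes to Ximena's descendants per stirpes.
The estate is divided into 3 equal shares of 1/3 among Diego, Teodoro, Hugo.
Diego predeceased; the 1/3 allotted to Diego's branch passes to Diego's issue by representation.
The 1/3 is divided into 2 equal shares of 1/6 among Yago, Soledad.
Yago is living and takes 1/6.
Soledad is living and takes 1/6.
Teodoro is living and takes 1/3.
Hugo predeceased; the 1/3 allotted to Hugo's branch passes to Hugo's issue by representation.
The 1/3 is divided into 3 equal shares of 1/9 among Alonso, Ines, Fernando.
Alonso is living and takes 1/9.
Ines is living and takes 1/9.
Fernando is living and takes 1/9.

Alonso 1/9; Fernando 1/9; Ines 1/9; Soledad 1/6; Teodoro 1/3; Yago 1/6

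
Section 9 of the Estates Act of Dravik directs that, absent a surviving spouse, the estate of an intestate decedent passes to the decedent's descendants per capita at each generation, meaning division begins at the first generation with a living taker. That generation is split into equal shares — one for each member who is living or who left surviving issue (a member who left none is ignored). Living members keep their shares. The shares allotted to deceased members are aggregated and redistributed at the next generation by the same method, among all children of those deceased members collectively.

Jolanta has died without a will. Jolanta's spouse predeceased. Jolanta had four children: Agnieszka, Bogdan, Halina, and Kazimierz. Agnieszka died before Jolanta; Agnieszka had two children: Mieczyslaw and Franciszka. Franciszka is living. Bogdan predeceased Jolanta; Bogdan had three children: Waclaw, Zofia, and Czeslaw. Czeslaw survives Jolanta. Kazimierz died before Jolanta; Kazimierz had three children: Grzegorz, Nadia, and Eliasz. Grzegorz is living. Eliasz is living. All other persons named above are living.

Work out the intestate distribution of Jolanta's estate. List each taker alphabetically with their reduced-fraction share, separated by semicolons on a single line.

Czeslaw 3/32; Eliasz 3/32; Franciszka 3/32; Grzegorz 3/32; Halina 1/4; Mieczyslaw 3/32; Nadia 3/32; Waclaw 3/32; Zofia 3/32

There is no surviving spouse, so the entire estate passes to Jolanta's descendants per capita at each generation.
At generation 1 (Agnieszka, Bogdan, Halina, Kazimierz) there are 4 shares of (1)/4 = 1/4 each.
Living: Halina — each takes 1/4.
Deceased: Agnieszka, Bogdan, and Kazimierz. Their combined 3/4 is pooled and carried to generation 2.
At generation 2 (Mieczyslaw, Franciszka, Waclaw, Zofia, Czeslaw, Grzegorz, Nadia, Eliasz) there are 8 shares of (3/4)/8 = 3/32 each.
Living: Mieczyslaw, Franciszka, Waclaw, Zofia, Czeslaw, Grzegorz, Nadia, and Eliasz — each takes 3/32.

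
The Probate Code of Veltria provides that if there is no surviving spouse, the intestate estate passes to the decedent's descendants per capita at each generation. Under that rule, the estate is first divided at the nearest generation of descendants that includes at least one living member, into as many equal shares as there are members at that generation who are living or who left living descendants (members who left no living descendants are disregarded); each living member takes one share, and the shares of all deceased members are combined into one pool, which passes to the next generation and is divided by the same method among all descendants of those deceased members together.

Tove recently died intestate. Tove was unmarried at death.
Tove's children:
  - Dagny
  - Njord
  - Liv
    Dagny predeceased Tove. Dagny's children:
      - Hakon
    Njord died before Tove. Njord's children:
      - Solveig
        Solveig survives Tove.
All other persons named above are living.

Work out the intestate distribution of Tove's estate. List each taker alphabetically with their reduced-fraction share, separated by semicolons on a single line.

There is no surviving spouse, so the entire estate passes to Tove's descendants per capita at each generation.
At generation 1 (Dagny, Njord, Liv) there are 3 shares of (1)/3 = 1/3 each.
Living: Liv — each takes 1/3.
Deceased: Dagny and Njord. Their combined 2/3 is pooled and carried to generation 2.
At generation 2 (Hakon, Solveig) there are 2 shares of (2/3)/2 = 1/3 each.
Living: Hakon and Solveig — each takes 1/3.

Hakon 1/3; Liv 1/3; Solveig 1/3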